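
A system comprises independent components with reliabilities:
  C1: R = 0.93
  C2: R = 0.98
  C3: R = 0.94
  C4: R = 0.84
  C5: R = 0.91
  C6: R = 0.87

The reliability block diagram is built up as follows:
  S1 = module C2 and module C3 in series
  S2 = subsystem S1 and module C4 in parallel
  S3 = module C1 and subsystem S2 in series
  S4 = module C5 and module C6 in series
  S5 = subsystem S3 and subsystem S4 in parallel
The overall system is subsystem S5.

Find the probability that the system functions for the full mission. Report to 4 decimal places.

Series (C2 and C3): 0.980000 × 0.940000 = 0.921200
Parallel ([0.921200] and C4): 1 − (1 − 0.921200)(1 − 0.840000) = 0.987392
Series (C1 and [0.987392]): 0.930000 × 0.987392 = 0.918275
Series (C5 and C6): 0.910000 × 0.870000 = 0.791700
Parallel ([0.918275] and [0.791700]): 1 − (1 − 0.918275)(1 − 0.791700) = 0.9830

0.9830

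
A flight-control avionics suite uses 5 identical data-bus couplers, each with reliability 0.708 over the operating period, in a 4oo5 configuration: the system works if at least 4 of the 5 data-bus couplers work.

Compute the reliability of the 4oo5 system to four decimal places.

R = Σ_{i=4}^{5} C(5,i) p^i (1−p)^{5−i} with p = 0.708
C(5,4)·0.708^4·0.292^1 = 0.366848
C(5,5)·0.708^5·0.292^0 = 0.177896
Sum = 0.5447

0.5447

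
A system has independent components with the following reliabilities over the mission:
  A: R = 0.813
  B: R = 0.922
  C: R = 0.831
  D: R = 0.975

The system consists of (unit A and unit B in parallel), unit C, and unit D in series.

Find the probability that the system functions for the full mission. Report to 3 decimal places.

Parallel (A and B): 1 − (1 − 0.81300)(1 − 0.92200) = 0.98541
Series ([0.98541], C, and D): 0.98541 × 0.83100 × 0.97500 = 0.798

0.798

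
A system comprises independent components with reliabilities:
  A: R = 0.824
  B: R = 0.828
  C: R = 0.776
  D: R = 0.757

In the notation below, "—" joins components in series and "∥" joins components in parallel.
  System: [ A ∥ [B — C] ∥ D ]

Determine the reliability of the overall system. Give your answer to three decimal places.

0.985

Series (B and C): 0.82800 × 0.77600 = 0.64253
Parallel (A, [0.64253], and D): 1 − (1 − 0.82400)(1 − 0.64253)(1 − 0.75700) = 0.985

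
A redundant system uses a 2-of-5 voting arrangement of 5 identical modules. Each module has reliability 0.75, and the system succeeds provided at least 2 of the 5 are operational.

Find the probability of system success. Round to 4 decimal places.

R = Σ_{i=2}^{5} C(5,i) p^i (1−p)^{5−i} with p = 0.75
C(5,2)·0.75^2·0.25^3 = 0.087891
C(5,3)·0.75^3·0.25^2 = 0.263672
C(5,4)·0.75^4·0.25^1 = 0.395508
C(5,5)·0.75^5·0.25^0 = 0.237305
Sum = 0.9844

0.9844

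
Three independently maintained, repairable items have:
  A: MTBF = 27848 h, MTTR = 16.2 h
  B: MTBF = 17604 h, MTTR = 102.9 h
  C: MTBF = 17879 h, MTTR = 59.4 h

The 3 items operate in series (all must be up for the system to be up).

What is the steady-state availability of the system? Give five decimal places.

A(A) = MTBF/(MTBF+MTTR) = 27848/(27848+16.2) = 0.999419
A(B) = MTBF/(MTBF+MTTR) = 17604/(17604+102.9) = 0.994189
A(C) = MTBF/(MTBF+MTTR) = 17879/(17879+59.4) = 0.996689
Series availability: 0.999419 × 0.994189 × 0.996689 = 0.99032

0.99032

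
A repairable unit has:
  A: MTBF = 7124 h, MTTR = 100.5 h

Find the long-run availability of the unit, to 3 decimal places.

A(A) = MTBF/(MTBF+MTTR) = 7124/(7124+100.5) = 0.986

0.986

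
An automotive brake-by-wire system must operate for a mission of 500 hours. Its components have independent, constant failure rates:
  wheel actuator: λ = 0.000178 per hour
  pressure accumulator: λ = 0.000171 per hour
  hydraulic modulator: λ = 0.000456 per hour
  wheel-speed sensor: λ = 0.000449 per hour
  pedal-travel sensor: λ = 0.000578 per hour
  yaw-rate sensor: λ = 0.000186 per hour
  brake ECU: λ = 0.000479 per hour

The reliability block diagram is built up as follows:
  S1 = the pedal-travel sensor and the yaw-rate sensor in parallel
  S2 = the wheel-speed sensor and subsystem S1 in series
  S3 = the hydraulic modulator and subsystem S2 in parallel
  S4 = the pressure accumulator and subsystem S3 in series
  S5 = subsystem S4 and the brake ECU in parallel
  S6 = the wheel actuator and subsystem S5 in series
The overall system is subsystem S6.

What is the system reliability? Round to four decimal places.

R(wheel actuator) = exp(−0.000178 × 500) = 0.914846
R(pressure accumulator) = exp(−0.000171 × 500) = 0.918053
R(hydraulic modulator) = exp(−0.000456 × 500) = 0.796124
R(wheel-speed sensor) = exp(−0.000449 × 500) = 0.798916
R(pedal-travel sensor) = exp(−0.000578 × 500) = 0.749012
R(yaw-rate sensor) = exp(−0.000186 × 500) = 0.911194
R(brake ECU) = exp(−0.000479 × 500) = 0.787021
Parallel (pedal-travel sensor and yaw-rate sensor): 1 − (1 − 0.749012)(1 − 0.911194) = 0.977711
Series (wheel-speed sensor and [0.977711]): 0.798916 × 0.977711 = 0.781109
Parallel (hydraulic modulator and [0.781109]): 1 − (1 − 0.796124)(1 − 0.781109) = 0.955373
Series (pressure accumulator and [0.955373]): 0.918053 × 0.955373 = 0.877083
Parallel ([0.877083] and brake ECU): 1 − (1 − 0.877083)(1 − 0.787021) = 0.973821
Series (wheel actuator and [0.973821]): 0.914846 × 0.973821 = 0.8909

0.8909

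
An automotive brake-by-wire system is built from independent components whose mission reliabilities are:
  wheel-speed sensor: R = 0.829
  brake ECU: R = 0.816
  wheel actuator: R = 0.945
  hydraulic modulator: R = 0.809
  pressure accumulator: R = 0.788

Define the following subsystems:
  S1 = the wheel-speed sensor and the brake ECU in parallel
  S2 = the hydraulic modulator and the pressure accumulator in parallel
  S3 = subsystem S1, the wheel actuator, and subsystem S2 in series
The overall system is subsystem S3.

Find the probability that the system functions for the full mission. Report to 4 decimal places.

0.8782

Parallel (wheel-speed sensor and brake ECU): 1 − (1 − 0.829000)(1 − 0.816000) = 0.968536
Parallel (hydraulic modulator and pressure accumulator): 1 − (1 − 0.809000)(1 − 0.788000) = 0.959508
Series ([0.968536], wheel actuator, and [0.959508]): 0.968536 × 0.945000 × 0.959508 = 0.8782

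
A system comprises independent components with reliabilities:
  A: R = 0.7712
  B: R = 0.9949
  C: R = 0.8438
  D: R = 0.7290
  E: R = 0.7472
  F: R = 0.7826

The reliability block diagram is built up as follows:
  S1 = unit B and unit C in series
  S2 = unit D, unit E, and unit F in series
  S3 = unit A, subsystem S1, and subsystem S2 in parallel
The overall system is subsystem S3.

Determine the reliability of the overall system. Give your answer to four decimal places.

Series (B and C): 0.994900 × 0.843800 = 0.839497
Series (D, E, and F): 0.729000 × 0.747200 × 0.782600 = 0.426289
Parallel (A, [0.839497], and [0.426289]): 1 − (1 − 0.771200)(1 − 0.839497)(1 − 0.426289) = 0.9789

0.9789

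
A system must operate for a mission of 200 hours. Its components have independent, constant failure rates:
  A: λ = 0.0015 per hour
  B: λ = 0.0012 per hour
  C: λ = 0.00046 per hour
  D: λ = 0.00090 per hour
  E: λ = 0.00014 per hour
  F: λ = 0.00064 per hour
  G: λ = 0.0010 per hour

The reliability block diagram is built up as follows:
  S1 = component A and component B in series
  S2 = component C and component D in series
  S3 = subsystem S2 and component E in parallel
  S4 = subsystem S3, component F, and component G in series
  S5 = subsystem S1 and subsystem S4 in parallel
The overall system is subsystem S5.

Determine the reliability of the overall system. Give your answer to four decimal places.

0.8813

R(A) = exp(−0.0015 × 200) = 0.740818
R(B) = exp(−0.0012 × 200) = 0.786628
R(C) = exp(−0.00046 × 200) = 0.912105
R(D) = exp(−0.00090 × 200) = 0.835270
R(E) = exp(−0.00014 × 200) = 0.972388
R(F) = exp(−0.00064 × 200) = 0.879853
R(G) = exp(−0.0010 × 200) = 0.818731
Series (A and B): 0.740818 × 0.786628 = 0.582748
Series (C and D): 0.912105 × 0.835270 = 0.761854
Parallel ([0.761854] and E): 1 − (1 − 0.761854)(1 − 0.972388) = 0.993424
Series ([0.993424], F, and G): 0.993424 × 0.879853 × 0.818731 = 0.715626
Parallel ([0.582748] and [0.715626]): 1 − (1 − 0.582748)(1 − 0.715626) = 0.8813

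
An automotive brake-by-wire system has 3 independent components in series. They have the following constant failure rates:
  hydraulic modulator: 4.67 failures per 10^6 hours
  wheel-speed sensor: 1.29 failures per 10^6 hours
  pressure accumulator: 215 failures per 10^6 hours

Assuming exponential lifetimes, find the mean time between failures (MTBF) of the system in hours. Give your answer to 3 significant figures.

Series of exponential components: λ_sys = Σ λ_i
λ_sys = 0.00000467 + 0.00000129 + 0.000215 = 2.2096e-04 /h
MTBF = 1 / λ_sys = 4530 h

4530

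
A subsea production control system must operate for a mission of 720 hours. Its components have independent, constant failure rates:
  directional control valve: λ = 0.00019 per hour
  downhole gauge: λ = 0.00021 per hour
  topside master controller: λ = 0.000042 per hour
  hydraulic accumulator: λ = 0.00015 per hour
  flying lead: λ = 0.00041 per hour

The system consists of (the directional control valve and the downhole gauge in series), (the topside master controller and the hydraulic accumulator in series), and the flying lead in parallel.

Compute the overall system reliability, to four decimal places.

R(directional control valve) = exp(−0.00019 × 720) = 0.872145
R(downhole gauge) = exp(−0.00021 × 720) = 0.859676
R(topside master controller) = exp(−0.000042 × 720) = 0.970213
R(hydraulic accumulator) = exp(−0.00015 × 720) = 0.897628
R(flying lead) = exp(−0.00041 × 720) = 0.744383
Series (directional control valve and downhole gauge): 0.872145 × 0.859676 = 0.749762
Series (topside master controller and hydraulic accumulator): 0.970213 × 0.897628 = 0.870890
Parallel ([0.749762], [0.870890], and flying lead): 1 − (1 − 0.749762)(1 − 0.870890)(1 − 0.744383) = 0.9917

0.9917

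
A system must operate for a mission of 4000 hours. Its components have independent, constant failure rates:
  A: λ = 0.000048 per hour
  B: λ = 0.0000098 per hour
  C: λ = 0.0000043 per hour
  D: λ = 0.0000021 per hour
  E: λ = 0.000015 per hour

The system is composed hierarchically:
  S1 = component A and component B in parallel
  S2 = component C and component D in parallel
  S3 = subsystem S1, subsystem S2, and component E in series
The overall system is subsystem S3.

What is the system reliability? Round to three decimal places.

R(A) = exp(−0.000048 × 4000) = 0.82531
R(B) = exp(−0.0000098 × 4000) = 0.96156
R(C) = exp(−0.0000043 × 4000) = 0.98295
R(D) = exp(−0.0000021 × 4000) = 0.99164
R(E) = exp(−0.000015 × 4000) = 0.94176
Parallel (A and B): 1 − (1 − 0.82531)(1 − 0.96156) = 0.99328
Parallel (C and D): 1 − (1 − 0.98295)(1 − 0.99164) = 0.99986
Series ([0.99328], [0.99986], and E): 0.99328 × 0.99986 × 0.94176 = 0.935

0.935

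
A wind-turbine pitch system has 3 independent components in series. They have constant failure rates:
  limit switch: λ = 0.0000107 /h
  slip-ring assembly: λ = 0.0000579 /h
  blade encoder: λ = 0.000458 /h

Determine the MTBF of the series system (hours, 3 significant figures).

1900

Series of exponential components: λ_sys = Σ λ_i
λ_sys = 0.0000107 + 0.0000579 + 0.000458 = 5.2660e-04 /h
MTBF = 1 / λ_sys = 1900 h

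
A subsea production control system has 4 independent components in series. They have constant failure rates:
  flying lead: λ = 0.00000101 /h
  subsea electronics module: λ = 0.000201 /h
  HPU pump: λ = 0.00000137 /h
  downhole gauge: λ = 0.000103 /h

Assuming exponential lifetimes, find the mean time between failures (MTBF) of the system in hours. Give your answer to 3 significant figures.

3260

Series of exponential components: λ_sys = Σ λ_i
λ_sys = 0.00000101 + 0.000201 + 0.00000137 + 0.000103 = 3.0638e-04 /h
MTBF = 1 / λ_sys = 3260 h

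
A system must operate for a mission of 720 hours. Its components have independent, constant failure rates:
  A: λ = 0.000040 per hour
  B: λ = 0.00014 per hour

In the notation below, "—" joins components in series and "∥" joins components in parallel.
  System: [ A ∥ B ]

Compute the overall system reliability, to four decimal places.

0.9973

R(A) = exp(−0.000040 × 720) = 0.971611
R(B) = exp(−0.00014 × 720) = 0.904114
Parallel (A and B): 1 − (1 − 0.971611)(1 − 0.904114) = 0.9973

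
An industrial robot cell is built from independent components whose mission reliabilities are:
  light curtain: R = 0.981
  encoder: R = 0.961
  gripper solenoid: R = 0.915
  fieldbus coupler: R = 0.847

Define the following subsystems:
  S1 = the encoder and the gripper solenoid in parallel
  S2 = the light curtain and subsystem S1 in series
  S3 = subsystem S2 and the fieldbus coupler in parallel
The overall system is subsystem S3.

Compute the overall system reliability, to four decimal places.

Parallel (encoder and gripper solenoid): 1 − (1 − 0.961000)(1 − 0.915000) = 0.996685
Series (light curtain and [0.996685]): 0.981000 × 0.996685 = 0.977748
Parallel ([0.977748] and fieldbus coupler): 1 − (1 − 0.977748)(1 − 0.847000) = 0.9966

0.9966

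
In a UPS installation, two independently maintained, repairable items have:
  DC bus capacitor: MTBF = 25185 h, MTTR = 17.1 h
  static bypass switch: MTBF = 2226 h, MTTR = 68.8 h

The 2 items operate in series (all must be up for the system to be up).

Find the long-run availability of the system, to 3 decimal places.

A(DC bus capacitor) = MTBF/(MTBF+MTTR) = 25185/(25185+17.1) = 0.999321
A(static bypass switch) = MTBF/(MTBF+MTTR) = 2226/(2226+68.8) = 0.970019
Series availability: 0.999321 × 0.970019 = 0.969

0.969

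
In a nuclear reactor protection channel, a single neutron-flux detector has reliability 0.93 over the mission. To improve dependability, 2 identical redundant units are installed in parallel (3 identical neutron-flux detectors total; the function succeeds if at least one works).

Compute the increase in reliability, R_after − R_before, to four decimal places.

R_before = 0.93
R_after = 1 − (1 − 0.93)^3 = 0.9997
ΔR = 0.9997 − 0.93 = 0.0697

0.0697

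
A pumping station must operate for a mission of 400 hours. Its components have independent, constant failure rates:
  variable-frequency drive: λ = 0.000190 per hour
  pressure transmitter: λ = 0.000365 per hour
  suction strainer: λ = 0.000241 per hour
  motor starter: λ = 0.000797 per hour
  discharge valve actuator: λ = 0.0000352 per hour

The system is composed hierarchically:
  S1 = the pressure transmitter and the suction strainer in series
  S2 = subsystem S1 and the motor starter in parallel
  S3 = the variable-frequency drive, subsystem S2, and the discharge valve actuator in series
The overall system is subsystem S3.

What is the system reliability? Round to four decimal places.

R(variable-frequency drive) = exp(−0.000190 × 400) = 0.926816
R(pressure transmitter) = exp(−0.000365 × 400) = 0.864158
R(suction strainer) = exp(−0.000241 × 400) = 0.908101
R(motor starter) = exp(−0.000797 × 400) = 0.727021
R(discharge valve actuator) = exp(−0.0000352 × 400) = 0.986019
Series (pressure transmitter and suction strainer): 0.864158 × 0.908101 = 0.784743
Parallel ([0.784743] and motor starter): 1 − (1 − 0.784743)(1 − 0.727021) = 0.941239
Series (variable-frequency drive, [0.941239], and discharge valve actuator): 0.926816 × 0.941239 × 0.986019 = 0.8602

0.8602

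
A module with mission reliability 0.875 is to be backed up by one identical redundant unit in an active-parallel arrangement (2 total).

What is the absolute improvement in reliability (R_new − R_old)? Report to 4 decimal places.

R_before = 0.875
R_after = 1 − (1 − 0.875)^2 = 0.9844
ΔR = 0.9844 − 0.875 = 0.1094

0.1094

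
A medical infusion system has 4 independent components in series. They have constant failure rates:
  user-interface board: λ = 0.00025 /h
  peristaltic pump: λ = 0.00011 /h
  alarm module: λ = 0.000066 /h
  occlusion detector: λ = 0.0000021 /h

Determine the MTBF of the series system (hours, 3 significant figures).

2340

Series of exponential components: λ_sys = Σ λ_i
λ_sys = 0.00025 + 0.00011 + 0.000066 + 0.0000021 = 4.2810e-04 /h
MTBF = 1 / λ_sys = 2340 h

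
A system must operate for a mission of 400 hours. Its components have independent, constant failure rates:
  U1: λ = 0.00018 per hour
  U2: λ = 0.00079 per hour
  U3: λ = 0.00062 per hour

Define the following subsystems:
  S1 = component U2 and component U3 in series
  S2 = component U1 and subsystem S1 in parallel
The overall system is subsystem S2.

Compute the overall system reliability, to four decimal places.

0.9701

R(U1) = exp(−0.00018 × 400) = 0.930531
R(U2) = exp(−0.00079 × 400) = 0.729059
R(U3) = exp(−0.00062 × 400) = 0.780360
Series (U2 and U3): 0.729059 × 0.780360 = 0.568928
Parallel (U1 and [0.568928]): 1 − (1 − 0.930531)(1 − 0.568928) = 0.9701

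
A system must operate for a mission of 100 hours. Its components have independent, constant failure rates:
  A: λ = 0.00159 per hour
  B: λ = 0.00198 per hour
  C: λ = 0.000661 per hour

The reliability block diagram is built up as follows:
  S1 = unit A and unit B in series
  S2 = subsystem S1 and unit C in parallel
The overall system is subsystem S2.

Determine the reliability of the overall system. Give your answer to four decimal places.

R(A) = exp(−0.00159 × 100) = 0.852996
R(B) = exp(−0.00198 × 100) = 0.820370
R(C) = exp(−0.000661 × 100) = 0.936037
Series (A and B): 0.852996 × 0.820370 = 0.699772
Parallel ([0.699772] and C): 1 − (1 − 0.699772)(1 − 0.936037) = 0.9808

0.9808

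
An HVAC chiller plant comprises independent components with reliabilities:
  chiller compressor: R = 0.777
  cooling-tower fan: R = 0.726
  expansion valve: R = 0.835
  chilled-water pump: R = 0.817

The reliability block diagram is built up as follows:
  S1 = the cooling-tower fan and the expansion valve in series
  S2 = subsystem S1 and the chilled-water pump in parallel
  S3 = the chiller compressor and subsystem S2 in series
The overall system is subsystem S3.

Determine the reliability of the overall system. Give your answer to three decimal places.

0.721

Series (cooling-tower fan and expansion valve): 0.72600 × 0.83500 = 0.60621
Parallel ([0.60621] and chilled-water pump): 1 − (1 − 0.60621)(1 − 0.81700) = 0.92794
Series (chiller compressor and [0.92794]): 0.77700 × 0.92794 = 0.721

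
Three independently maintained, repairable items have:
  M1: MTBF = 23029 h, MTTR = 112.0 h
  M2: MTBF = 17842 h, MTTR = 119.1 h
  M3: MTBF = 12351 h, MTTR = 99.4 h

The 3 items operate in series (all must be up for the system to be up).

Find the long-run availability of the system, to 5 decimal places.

A(M1) = MTBF/(MTBF+MTTR) = 23029/(23029+112.0) = 0.995160
A(M2) = MTBF/(MTBF+MTTR) = 17842/(17842+119.1) = 0.993369
A(M3) = MTBF/(MTBF+MTTR) = 12351/(12351+99.4) = 0.992016
Series availability: 0.995160 × 0.993369 × 0.992016 = 0.98067

0.98067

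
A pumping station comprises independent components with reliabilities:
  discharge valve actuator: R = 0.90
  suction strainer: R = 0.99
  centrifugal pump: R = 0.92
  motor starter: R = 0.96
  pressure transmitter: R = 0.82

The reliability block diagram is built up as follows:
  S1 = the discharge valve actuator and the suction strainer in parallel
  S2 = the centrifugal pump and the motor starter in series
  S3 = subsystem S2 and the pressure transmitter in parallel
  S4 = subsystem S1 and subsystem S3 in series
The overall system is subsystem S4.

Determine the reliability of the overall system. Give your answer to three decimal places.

0.978

Parallel (discharge valve actuator and suction strainer): 1 − (1 − 0.90000)(1 − 0.99000) = 0.99900
Series (centrifugal pump and motor starter): 0.92000 × 0.96000 = 0.88320
Parallel ([0.88320] and pressure transmitter): 1 − (1 − 0.88320)(1 − 0.82000) = 0.97898
Series ([0.99900] and [0.97898]): 0.99900 × 0.97898 = 0.978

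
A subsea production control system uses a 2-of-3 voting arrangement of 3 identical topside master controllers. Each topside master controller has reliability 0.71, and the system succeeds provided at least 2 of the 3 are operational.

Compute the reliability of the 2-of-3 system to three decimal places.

0.796

R = Σ_{i=2}^{3} C(3,i) p^i (1−p)^{3−i} with p = 0.71
C(3,2)·0.71^2·0.29^1 = 0.43857
C(3,3)·0.71^3·0.29^0 = 0.35791
Sum = 0.796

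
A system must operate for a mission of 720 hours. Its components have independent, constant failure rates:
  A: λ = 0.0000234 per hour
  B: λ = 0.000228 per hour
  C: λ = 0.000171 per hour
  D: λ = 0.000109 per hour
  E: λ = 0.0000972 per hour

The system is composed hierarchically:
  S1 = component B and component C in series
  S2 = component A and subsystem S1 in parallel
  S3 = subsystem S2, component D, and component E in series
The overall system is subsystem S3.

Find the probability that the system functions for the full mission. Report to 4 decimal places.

R(A) = exp(−0.0000234 × 720) = 0.983293
R(B) = exp(−0.000228 × 720) = 0.848606
R(C) = exp(−0.000171 × 720) = 0.884158
R(D) = exp(−0.000109 × 720) = 0.924521
R(E) = exp(−0.0000972 × 720) = 0.932409
Series (B and C): 0.848606 × 0.884158 = 0.750302
Parallel (A and [0.750302]): 1 − (1 − 0.983293)(1 − 0.750302) = 0.995828
Series ([0.995828], D, and E): 0.995828 × 0.924521 × 0.932409 = 0.8584

0.8584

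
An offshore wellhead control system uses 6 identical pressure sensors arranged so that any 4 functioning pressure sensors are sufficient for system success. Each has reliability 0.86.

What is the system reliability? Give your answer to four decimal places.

0.9605

R = Σ_{i=4}^{6} C(6,i) p^i (1−p)^{6−i} with p = 0.86
C(6,4)·0.86^4·0.14^2 = 0.160820
C(6,5)·0.86^5·0.14^1 = 0.395159
C(6,6)·0.86^6·0.14^0 = 0.404567
Sum = 0.9605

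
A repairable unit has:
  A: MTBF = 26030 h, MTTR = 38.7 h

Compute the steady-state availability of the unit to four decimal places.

A(A) = MTBF/(MTBF+MTTR) = 26030/(26030+38.7) = 0.9985

0.9985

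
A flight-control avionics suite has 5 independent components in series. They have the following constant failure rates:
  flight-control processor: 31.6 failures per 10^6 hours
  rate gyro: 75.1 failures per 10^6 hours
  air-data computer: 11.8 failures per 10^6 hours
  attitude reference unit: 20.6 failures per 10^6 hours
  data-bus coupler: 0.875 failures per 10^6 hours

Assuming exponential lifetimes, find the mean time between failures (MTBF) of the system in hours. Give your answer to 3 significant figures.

Series of exponential components: λ_sys = Σ λ_i
λ_sys = 0.0000316 + 0.0000751 + 0.0000118 + 0.0000206 + 0.000000875 = 1.3998e-04 /h
MTBF = 1 / λ_sys = 7140 h

7140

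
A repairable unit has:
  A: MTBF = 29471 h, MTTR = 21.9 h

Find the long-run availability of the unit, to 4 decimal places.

0.9993

A(A) = MTBF/(MTBF+MTTR) = 29471/(29471+21.9) = 0.9993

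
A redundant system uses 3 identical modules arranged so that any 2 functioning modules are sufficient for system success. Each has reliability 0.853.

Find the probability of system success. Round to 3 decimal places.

0.942

R = Σ_{i=2}^{3} C(3,i) p^i (1−p)^{3−i} with p = 0.853
C(3,2)·0.853^2·0.147^1 = 0.32088
C(3,3)·0.853^3·0.147^0 = 0.62065
Sum = 0.942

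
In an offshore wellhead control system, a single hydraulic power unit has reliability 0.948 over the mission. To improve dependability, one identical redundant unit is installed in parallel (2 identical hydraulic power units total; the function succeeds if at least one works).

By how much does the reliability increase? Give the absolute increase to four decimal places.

0.0493

R_before = 0.948
R_after = 1 − (1 − 0.948)^2 = 0.9973
ΔR = 0.9973 − 0.948 = 0.0493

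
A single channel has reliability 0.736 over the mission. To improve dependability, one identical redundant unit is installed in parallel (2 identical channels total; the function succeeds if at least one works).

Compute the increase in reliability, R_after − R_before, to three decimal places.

R_before = 0.736
R_after = 1 − (1 − 0.736)^2 = 0.930
ΔR = 0.930 − 0.736 = 0.194

0.194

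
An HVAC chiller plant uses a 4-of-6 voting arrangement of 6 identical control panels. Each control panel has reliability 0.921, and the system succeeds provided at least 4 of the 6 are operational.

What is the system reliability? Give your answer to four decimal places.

R = Σ_{i=4}^{6} C(6,i) p^i (1−p)^{6−i} with p = 0.921
C(6,4)·0.921^4·0.079^2 = 0.067357
C(6,5)·0.921^5·0.079^1 = 0.314106
C(6,6)·0.921^6·0.079^0 = 0.610320
Sum = 0.9918

0.9918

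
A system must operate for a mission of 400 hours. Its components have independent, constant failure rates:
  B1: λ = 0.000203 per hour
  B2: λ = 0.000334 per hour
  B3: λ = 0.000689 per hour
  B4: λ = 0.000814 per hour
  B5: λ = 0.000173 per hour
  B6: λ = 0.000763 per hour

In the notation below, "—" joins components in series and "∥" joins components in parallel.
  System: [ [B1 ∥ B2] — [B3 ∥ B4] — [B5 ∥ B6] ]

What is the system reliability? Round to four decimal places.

R(B1) = exp(−0.000203 × 400) = 0.922009
R(B2) = exp(−0.000334 × 400) = 0.874940
R(B3) = exp(−0.000689 × 400) = 0.759117
R(B4) = exp(−0.000814 × 400) = 0.722094
R(B5) = exp(−0.000173 × 400) = 0.933140
R(B6) = exp(−0.000763 × 400) = 0.736976
Parallel (B1 and B2): 1 − (1 − 0.922009)(1 − 0.874940) = 0.990246
Parallel (B3 and B4): 1 − (1 − 0.759117)(1 − 0.722094) = 0.933057
Parallel (B5 and B6): 1 − (1 − 0.933140)(1 − 0.736976) = 0.982414
Series ([0.990246], [0.933057], and [0.982414]): 0.990246 × 0.933057 × 0.982414 = 0.9077

0.9077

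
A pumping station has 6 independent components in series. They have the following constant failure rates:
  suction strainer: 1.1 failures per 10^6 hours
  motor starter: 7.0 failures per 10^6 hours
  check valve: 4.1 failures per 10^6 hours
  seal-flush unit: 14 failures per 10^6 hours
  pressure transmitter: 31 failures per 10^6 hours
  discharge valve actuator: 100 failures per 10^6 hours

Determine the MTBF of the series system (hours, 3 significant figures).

6360

Series of exponential components: λ_sys = Σ λ_i
λ_sys = 0.0000011 + 0.0000070 + 0.0000041 + 0.000014 + 0.000031 + 0.00010 = 1.5720e-04 /h
MTBF = 1 / λ_sys = 6360 h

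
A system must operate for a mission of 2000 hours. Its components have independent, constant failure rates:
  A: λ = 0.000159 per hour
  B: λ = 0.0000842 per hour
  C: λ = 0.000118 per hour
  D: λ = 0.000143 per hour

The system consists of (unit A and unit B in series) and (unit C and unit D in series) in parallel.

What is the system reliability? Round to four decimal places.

0.8434

R(A) = exp(−0.000159 × 2000) = 0.727603
R(B) = exp(−0.0000842 × 2000) = 0.845016
R(C) = exp(−0.000118 × 2000) = 0.789781
R(D) = exp(−0.000143 × 2000) = 0.751263
Series (A and B): 0.727603 × 0.845016 = 0.614836
Series (C and D): 0.789781 × 0.751263 = 0.593333
Parallel ([0.614836] and [0.593333]): 1 − (1 − 0.614836)(1 − 0.593333) = 0.8434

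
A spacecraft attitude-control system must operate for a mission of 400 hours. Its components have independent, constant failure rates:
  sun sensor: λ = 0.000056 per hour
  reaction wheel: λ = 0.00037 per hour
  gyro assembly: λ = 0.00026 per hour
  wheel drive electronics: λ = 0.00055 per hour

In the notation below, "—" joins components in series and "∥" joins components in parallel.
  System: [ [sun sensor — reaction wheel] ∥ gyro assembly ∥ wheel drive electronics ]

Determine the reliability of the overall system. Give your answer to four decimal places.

R(sun sensor) = exp(−0.000056 × 400) = 0.977849
R(reaction wheel) = exp(−0.00037 × 400) = 0.862431
R(gyro assembly) = exp(−0.00026 × 400) = 0.901225
R(wheel drive electronics) = exp(−0.00055 × 400) = 0.802519
Series (sun sensor and reaction wheel): 0.977849 × 0.862431 = 0.843327
Parallel ([0.843327], gyro assembly, and wheel drive electronics): 1 − (1 − 0.843327)(1 − 0.901225)(1 − 0.802519) = 0.9969

0.9969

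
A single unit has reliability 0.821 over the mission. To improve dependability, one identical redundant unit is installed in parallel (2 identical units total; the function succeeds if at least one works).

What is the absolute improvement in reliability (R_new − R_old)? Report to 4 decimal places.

R_before = 0.821
R_after = 1 − (1 − 0.821)^2 = 0.9680
ΔR = 0.9680 − 0.821 = 0.1470

0.1470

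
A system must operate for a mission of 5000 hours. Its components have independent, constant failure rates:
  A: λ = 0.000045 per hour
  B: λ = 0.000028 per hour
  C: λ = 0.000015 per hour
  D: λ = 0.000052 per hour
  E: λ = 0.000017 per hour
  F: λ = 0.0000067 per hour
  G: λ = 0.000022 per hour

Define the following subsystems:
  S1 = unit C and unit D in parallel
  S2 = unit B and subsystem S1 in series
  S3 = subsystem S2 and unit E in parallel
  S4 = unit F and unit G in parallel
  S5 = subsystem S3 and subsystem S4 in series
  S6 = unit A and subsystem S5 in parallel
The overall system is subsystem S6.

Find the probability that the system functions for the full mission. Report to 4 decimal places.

R(A) = exp(−0.000045 × 5000) = 0.798516
R(B) = exp(−0.000028 × 5000) = 0.869358
R(C) = exp(−0.000015 × 5000) = 0.927743
R(D) = exp(−0.000052 × 5000) = 0.771052
R(E) = exp(−0.000017 × 5000) = 0.918512
R(F) = exp(−0.0000067 × 5000) = 0.967055
R(G) = exp(−0.000022 × 5000) = 0.895834
Parallel (C and D): 1 − (1 − 0.927743)(1 − 0.771052) = 0.983457
Series (B and [0.983457]): 0.869358 × 0.983457 = 0.854976
Parallel ([0.854976] and E): 1 − (1 − 0.854976)(1 − 0.918512) = 0.988182
Parallel (F and G): 1 − (1 − 0.967055)(1 − 0.895834) = 0.996568
Series ([0.988182] and [0.996568]): 0.988182 × 0.996568 = 0.984791
Parallel (A and [0.984791]): 1 − (1 − 0.798516)(1 − 0.984791) = 0.9969

0.9969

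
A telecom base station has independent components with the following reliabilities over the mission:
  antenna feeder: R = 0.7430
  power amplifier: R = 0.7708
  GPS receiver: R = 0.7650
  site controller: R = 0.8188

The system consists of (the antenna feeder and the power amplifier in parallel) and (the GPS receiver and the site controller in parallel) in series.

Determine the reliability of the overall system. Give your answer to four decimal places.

0.9010

Parallel (antenna feeder and power amplifier): 1 − (1 − 0.743000)(1 − 0.770800) = 0.941096
Parallel (GPS receiver and site controller): 1 − (1 − 0.765000)(1 − 0.818800) = 0.957418
Series ([0.941096] and [0.957418]): 0.941096 × 0.957418 = 0.9010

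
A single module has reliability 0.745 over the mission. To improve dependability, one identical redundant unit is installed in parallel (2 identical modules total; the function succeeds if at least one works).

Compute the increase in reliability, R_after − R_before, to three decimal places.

R_before = 0.745
R_after = 1 − (1 − 0.745)^2 = 0.935
ΔR = 0.935 − 0.745 = 0.190

0.190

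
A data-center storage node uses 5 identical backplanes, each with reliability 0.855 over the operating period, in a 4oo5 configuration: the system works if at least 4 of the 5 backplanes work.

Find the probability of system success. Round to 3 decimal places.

R = Σ_{i=4}^{5} C(5,i) p^i (1−p)^{5−i} with p = 0.855
C(5,4)·0.855^4·0.145^1 = 0.38744
C(5,5)·0.855^5·0.145^0 = 0.45691
Sum = 0.844

0.844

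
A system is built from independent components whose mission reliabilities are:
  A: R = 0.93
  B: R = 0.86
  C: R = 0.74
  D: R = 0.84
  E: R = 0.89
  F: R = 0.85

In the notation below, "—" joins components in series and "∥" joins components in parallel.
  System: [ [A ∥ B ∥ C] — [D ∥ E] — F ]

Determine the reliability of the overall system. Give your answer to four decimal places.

Parallel (A, B, and C): 1 − (1 − 0.930000)(1 − 0.860000)(1 − 0.740000) = 0.997452
Parallel (D and E): 1 − (1 − 0.840000)(1 − 0.890000) = 0.982400
Series ([0.997452], [0.982400], and F): 0.997452 × 0.982400 × 0.850000 = 0.8329

0.8329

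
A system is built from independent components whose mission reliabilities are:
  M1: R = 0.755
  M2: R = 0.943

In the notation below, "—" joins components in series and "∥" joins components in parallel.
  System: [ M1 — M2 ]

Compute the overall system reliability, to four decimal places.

0.7120

Series (M1 and M2): 0.755000 × 0.943000 = 0.7120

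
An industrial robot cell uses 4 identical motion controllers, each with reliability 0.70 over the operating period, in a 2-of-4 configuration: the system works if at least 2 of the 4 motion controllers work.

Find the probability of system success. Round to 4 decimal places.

R = Σ_{i=2}^{4} C(4,i) p^i (1−p)^{4−i} with p = 0.70
C(4,2)·0.70^2·0.30^2 = 0.264600
C(4,3)·0.70^3·0.30^1 = 0.411600
C(4,4)·0.70^4·0.30^0 = 0.240100
Sum = 0.9163

0.9163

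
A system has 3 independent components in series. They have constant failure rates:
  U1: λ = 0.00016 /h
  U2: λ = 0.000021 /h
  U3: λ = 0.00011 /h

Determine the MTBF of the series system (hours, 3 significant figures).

Series of exponential components: λ_sys = Σ λ_i
λ_sys = 0.00016 + 0.000021 + 0.00011 = 2.9100e-04 /h
MTBF = 1 / λ_sys = 3440 h

3440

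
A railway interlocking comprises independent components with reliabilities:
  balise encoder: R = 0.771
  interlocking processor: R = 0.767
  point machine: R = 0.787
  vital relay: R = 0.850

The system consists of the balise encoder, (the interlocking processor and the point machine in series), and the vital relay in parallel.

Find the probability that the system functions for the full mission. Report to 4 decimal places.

0.9864

Series (interlocking processor and point machine): 0.767000 × 0.787000 = 0.603629
Parallel (balise encoder, [0.603629], and vital relay): 1 − (1 − 0.771000)(1 − 0.603629)(1 − 0.850000) = 0.9864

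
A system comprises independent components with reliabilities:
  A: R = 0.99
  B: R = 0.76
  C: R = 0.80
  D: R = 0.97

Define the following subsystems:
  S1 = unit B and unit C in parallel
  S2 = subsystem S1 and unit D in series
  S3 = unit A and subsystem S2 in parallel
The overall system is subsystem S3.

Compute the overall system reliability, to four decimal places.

Parallel (B and C): 1 − (1 − 0.760000)(1 − 0.800000) = 0.952000
Series ([0.952000] and D): 0.952000 × 0.970000 = 0.923440
Parallel (A and [0.923440]): 1 − (1 − 0.990000)(1 − 0.923440) = 0.9992

0.9992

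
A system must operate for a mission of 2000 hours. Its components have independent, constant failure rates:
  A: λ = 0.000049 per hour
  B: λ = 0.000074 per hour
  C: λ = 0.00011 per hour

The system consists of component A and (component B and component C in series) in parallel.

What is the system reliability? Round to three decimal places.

R(A) = exp(−0.000049 × 2000) = 0.90665
R(B) = exp(−0.000074 × 2000) = 0.86243
R(C) = exp(−0.00011 × 2000) = 0.80252
Series (B and C): 0.86243 × 0.80252 = 0.69212
Parallel (A and [0.69212]): 1 − (1 − 0.90665)(1 − 0.69212) = 0.971

0.971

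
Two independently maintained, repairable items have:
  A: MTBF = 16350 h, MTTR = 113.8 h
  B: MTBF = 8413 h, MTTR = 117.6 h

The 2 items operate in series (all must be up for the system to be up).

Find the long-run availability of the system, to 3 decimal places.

0.979

A(A) = MTBF/(MTBF+MTTR) = 16350/(16350+113.8) = 0.993088
A(B) = MTBF/(MTBF+MTTR) = 8413/(8413+117.6) = 0.986214
Series availability: 0.993088 × 0.986214 = 0.979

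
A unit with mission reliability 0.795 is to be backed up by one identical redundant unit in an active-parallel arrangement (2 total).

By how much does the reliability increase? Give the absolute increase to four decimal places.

0.1630

R_before = 0.795
R_after = 1 − (1 − 0.795)^2 = 0.9580
ΔR = 0.9580 − 0.795 = 0.1630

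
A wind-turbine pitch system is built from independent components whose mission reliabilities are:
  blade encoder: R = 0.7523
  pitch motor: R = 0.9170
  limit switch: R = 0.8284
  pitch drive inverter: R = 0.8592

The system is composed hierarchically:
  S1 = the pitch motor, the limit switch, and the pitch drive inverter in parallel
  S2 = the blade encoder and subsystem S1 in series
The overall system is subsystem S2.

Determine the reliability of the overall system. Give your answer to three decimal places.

Parallel (pitch motor, limit switch, and pitch drive inverter): 1 − (1 − 0.91700)(1 − 0.82840)(1 − 0.85920) = 0.99799
Series (blade encoder and [0.99799]): 0.75230 × 0.99799 = 0.751

0.751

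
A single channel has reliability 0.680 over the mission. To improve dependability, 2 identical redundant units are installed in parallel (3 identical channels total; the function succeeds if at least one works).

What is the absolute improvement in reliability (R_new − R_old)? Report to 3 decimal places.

0.287

R_before = 0.680
R_after = 1 − (1 − 0.680)^3 = 0.967
ΔR = 0.967 − 0.680 = 0.287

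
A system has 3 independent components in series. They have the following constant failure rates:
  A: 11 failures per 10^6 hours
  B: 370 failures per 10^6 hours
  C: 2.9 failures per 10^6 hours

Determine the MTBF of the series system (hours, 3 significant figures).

Series of exponential components: λ_sys = Σ λ_i
λ_sys = 0.000011 + 0.00037 + 0.0000029 = 3.8390e-04 /h
MTBF = 1 / λ_sys = 2600 h

2600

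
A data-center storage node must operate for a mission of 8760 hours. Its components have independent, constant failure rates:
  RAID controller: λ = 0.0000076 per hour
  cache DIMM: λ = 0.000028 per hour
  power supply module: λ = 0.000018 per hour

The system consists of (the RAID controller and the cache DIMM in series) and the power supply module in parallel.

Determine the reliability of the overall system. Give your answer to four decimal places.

R(RAID controller) = exp(−0.0000076 × 8760) = 0.935592
R(cache DIMM) = exp(−0.000028 × 8760) = 0.782485
R(power supply module) = exp(−0.000018 × 8760) = 0.854123
Series (RAID controller and cache DIMM): 0.935592 × 0.782485 = 0.732087
Parallel ([0.732087] and power supply module): 1 − (1 − 0.732087)(1 − 0.854123) = 0.9609

0.9609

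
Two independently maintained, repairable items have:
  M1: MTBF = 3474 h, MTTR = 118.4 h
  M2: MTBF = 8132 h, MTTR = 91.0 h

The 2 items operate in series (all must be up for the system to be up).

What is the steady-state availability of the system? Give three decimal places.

A(M1) = MTBF/(MTBF+MTTR) = 3474/(3474+118.4) = 0.967042
A(M2) = MTBF/(MTBF+MTTR) = 8132/(8132+91.0) = 0.988933
Series availability: 0.967042 × 0.988933 = 0.956

0.956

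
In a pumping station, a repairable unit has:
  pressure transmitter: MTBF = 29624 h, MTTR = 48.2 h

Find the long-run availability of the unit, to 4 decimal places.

0.9984

A(pressure transmitter) = MTBF/(MTBF+MTTR) = 29624/(29624+48.2) = 0.9984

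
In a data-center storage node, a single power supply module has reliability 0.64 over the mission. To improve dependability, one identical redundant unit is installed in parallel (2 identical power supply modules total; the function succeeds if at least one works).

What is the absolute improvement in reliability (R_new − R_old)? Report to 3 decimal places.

0.230

R_before = 0.64
R_after = 1 − (1 − 0.64)^2 = 0.870
ΔR = 0.870 − 0.64 = 0.230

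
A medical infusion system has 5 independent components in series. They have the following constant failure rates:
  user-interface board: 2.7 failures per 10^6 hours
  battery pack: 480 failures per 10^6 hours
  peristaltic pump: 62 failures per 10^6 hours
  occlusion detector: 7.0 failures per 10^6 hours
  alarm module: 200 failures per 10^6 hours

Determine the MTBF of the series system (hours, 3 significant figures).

Series of exponential components: λ_sys = Σ λ_i
λ_sys = 0.0000027 + 0.00048 + 0.000062 + 0.0000070 + 0.00020 = 7.5170e-04 /h
MTBF = 1 / λ_sys = 1330 h

1330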